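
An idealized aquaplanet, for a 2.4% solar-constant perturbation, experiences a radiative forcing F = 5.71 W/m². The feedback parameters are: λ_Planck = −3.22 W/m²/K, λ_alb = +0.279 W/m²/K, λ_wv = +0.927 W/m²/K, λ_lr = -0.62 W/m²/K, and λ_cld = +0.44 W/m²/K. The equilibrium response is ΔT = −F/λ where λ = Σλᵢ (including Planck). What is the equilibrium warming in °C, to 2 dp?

Net feedback parameter λ = (−3.22) + (+0.279) + (+0.927) + (-0.62) + (+0.44) = -2.194 W/m²/K.
ΔT = −F/λ = −5.71/(-2.194) = 2.60 °C.

2.60 °C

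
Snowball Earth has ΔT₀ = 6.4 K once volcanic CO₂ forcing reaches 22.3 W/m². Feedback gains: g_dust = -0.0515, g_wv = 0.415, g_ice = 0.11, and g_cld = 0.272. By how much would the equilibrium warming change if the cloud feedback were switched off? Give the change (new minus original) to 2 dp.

Original: g = 0.7455, ΔT = 6.4/(1−0.7455) = 25.1473 K.
Without cloud: g' = 0.4735, ΔT' = 6.4/(1−0.4735) = 12.1557 K.
Change = 12.1557 − 25.1473 = -12.99 K.

-12.99 K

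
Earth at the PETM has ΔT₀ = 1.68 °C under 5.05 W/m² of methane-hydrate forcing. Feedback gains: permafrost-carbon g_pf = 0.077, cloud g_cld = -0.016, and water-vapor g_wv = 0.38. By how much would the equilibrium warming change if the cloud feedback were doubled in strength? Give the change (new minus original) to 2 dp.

-0.08 °C

Original: g = 0.441, ΔT = 1.68/(1−0.441) = 3.0054 °C.
With doubled cloud: g' = 0.425, ΔT' = 1.68/(1−0.425) = 2.9217 °C.
Change = 2.9217 − 3.0054 = -0.08 °C.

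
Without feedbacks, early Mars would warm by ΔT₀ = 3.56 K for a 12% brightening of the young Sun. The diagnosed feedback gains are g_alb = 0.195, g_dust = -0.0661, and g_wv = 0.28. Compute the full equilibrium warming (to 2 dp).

6.02 K

Total gain g = 0.195 − 0.0661 + 0.28 = 0.4089.
Amplification A = 1/(1 − 0.4089) = 1.692.
ΔT = 3.56 × 1.692 = 6.02 K.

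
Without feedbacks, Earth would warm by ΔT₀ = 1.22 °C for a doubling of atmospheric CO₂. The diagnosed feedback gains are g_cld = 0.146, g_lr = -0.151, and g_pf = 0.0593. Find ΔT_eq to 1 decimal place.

1.3 °C

Total gain g = 0.146 − 0.151 + 0.0593 = 0.0543.
Amplification A = 1/(1 − 0.0543) = 1.057.
ΔT = 1.22 × 1.057 = 1.3 °C.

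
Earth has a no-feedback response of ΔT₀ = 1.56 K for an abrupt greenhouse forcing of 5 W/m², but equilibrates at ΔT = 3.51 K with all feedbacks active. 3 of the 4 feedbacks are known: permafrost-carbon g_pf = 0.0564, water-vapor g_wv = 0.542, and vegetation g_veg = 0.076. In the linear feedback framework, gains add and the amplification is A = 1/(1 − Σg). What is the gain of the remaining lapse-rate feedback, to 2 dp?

Amplification A = ΔT/ΔT₀ = 3.51/1.56 = 2.25.
Total gain g = 1 − 1/A = 1 − 1/2.25 = 0.5556.
Known gains sum to 0.0564 + 0.542 + 0.076 = 0.6744.
g_lr = 0.5556 − 0.6744 = -0.12.

-0.12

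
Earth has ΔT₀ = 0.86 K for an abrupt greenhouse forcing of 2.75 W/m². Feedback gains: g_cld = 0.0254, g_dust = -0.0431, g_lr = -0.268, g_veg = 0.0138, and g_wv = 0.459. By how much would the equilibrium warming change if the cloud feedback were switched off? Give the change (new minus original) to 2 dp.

-0.03 K

Original: g = 0.1871, ΔT = 0.86/(1−0.1871) = 1.0579 K.
Without cloud: g' = 0.1617, ΔT' = 0.86/(1−0.1617) = 1.0259 K.
Change = 1.0259 − 1.0579 = -0.03 K.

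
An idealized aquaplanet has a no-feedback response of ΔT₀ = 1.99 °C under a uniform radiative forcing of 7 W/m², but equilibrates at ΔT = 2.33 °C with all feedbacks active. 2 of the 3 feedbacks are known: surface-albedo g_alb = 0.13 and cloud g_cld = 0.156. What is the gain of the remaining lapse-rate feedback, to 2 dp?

-0.14

Amplification A = ΔT/ΔT₀ = 2.33/1.99 = 1.171.
Total gain g = 1 − 1/A = 1 − 1/1.171 = 0.146.
Known gains sum to 0.13 + 0.156 = 0.286.
g_lr = 0.146 − 0.286 = -0.14.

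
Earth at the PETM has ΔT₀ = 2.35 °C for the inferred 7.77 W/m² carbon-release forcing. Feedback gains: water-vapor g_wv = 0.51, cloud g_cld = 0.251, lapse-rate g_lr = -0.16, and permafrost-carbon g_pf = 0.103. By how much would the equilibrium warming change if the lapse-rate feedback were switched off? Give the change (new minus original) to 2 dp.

9.34 °C

Original: g = 0.704, ΔT = 2.35/(1−0.704) = 7.9392 °C.
Without lapse-rate: g' = 0.864, ΔT' = 2.35/(1−0.864) = 17.2794 °C.
Change = 17.2794 − 7.9392 = 9.34 °C.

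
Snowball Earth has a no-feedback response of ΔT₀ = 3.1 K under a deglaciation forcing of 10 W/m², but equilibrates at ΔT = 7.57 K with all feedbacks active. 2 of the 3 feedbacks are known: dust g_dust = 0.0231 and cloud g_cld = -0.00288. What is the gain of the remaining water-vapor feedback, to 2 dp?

Amplification A = ΔT/ΔT₀ = 7.57/3.1 = 2.442.
Total gain g = 1 − 1/A = 1 − 1/2.442 = 0.5905.
Known gains sum to 0.0231 − 0.00288 = 0.02022.
g_wv = 0.5905 − 0.02022 = 0.57.

0.57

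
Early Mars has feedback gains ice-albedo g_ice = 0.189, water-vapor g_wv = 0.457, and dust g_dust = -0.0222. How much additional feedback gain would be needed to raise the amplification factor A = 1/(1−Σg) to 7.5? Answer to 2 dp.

Current total gain = 0.6238.
Target gain for A = 7.5: g* = 1 − 1/7.5 = 0.8667.
Additional gain needed = 0.8667 − 0.6238 = 0.24.

0.24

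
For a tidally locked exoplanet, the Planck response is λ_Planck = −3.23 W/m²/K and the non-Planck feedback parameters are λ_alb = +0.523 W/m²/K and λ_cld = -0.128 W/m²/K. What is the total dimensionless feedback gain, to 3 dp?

Convert to gains: g_alb = 0.523/3.23 = 0.1619; g_cld = -0.128/3.23 = -0.03963.
Total gain g = 0.12227.

0.122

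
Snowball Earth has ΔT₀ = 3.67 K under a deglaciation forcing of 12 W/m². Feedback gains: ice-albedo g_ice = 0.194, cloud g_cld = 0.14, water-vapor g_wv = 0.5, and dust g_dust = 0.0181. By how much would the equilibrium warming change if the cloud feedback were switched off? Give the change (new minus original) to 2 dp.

Original: g = 0.8521, ΔT = 3.67/(1−0.8521) = 24.8141 K.
Without cloud: g' = 0.7121, ΔT' = 3.67/(1−0.7121) = 12.7475 K.
Change = 12.7475 − 24.8141 = -12.07 K.

-12.07 K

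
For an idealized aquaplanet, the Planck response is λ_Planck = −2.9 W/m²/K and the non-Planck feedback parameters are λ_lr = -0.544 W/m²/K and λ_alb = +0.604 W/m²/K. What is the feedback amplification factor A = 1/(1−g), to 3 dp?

1.021

Convert to gains: g_lr = -0.544/2.9 = -0.1876; g_alb = 0.604/2.9 = 0.2083.
Total gain g = 0.0207.
A = 1/(1 − 0.0207) = 1.021.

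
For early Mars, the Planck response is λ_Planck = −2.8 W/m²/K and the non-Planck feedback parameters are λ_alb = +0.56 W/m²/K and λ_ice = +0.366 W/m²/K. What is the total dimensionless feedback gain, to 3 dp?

Convert to gains: g_alb = 0.56/2.8 = 0.2; g_ice = 0.366/2.8 = 0.1307.
Total gain g = 0.3307.

0.331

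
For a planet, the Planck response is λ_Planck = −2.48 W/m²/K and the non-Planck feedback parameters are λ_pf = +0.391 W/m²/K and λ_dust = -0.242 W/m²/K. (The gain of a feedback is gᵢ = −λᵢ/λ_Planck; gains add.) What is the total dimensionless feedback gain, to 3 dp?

0.060

Convert to gains: g_pf = 0.391/2.48 = 0.1577; g_dust = -0.242/2.48 = -0.09758.
Total gain g = 0.06012.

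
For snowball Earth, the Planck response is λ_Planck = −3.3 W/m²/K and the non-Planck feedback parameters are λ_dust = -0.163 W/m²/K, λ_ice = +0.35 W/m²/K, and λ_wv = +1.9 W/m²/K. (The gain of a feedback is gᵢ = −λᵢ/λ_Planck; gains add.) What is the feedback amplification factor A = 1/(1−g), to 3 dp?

Convert to gains: g_dust = -0.163/3.3 = -0.04939; g_ice = 0.35/3.3 = 0.1061; g_wv = 1.9/3.3 = 0.5758.
Total gain g = 0.63251.
A = 1/(1 − 0.63251) = 2.721.

2.721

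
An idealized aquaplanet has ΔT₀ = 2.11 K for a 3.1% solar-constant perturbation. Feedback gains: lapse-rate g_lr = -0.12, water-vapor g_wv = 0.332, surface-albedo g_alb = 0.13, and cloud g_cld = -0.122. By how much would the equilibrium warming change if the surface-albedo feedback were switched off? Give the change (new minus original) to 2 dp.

Original: g = 0.22, ΔT = 2.11/(1−0.22) = 2.7051 K.
Without surface-albedo: g' = 0.09, ΔT' = 2.11/(1−0.09) = 2.3187 K.
Change = 2.3187 − 2.7051 = -0.39 K.

-0.39 K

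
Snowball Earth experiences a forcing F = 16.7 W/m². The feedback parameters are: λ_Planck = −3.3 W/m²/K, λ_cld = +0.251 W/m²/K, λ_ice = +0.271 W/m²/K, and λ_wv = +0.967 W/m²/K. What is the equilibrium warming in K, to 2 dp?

Net feedback parameter λ = (−3.3) + (+0.251) + (+0.271) + (+0.967) = -1.811 W/m²/K.
ΔT = −F/λ = −16.7/(-1.811) = 9.22 K.

9.22 K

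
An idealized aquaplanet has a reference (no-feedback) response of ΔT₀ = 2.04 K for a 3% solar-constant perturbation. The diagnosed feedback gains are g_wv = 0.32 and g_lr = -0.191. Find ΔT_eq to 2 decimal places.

Total gain g = 0.32 − 0.191 = 0.129.
Amplification A = 1/(1 − 0.129) = 1.148.
ΔT = 2.04 × 1.148 = 2.34 K.

2.34 K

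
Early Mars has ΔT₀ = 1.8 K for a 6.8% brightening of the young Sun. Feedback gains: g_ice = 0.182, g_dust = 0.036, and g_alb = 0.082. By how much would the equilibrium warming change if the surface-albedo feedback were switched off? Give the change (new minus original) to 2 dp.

-0.27 K

Original: g = 0.3, ΔT = 1.8/(1−0.3) = 2.5714 K.
Without surface-albedo: g' = 0.218, ΔT' = 1.8/(1−0.218) = 2.3018 K.
Change = 2.3018 − 2.5714 = -0.27 K.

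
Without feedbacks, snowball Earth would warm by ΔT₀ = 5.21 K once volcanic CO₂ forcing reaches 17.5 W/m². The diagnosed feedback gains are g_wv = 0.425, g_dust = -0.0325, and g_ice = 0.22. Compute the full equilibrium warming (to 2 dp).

13.45 K

Total gain g = 0.425 − 0.0325 + 0.22 = 0.6125.
Amplification A = 1/(1 − 0.6125) = 2.581.
ΔT = 5.21 × 2.581 = 13.45 K.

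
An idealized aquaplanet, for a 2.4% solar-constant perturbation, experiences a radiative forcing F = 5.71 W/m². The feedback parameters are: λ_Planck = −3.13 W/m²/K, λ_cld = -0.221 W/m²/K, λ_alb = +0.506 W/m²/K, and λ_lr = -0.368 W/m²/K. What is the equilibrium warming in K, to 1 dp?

1.8 K

Net feedback parameter λ = (−3.13) + (-0.221) + (+0.506) + (-0.368) = -3.213 W/m²/K.
ΔT = −F/λ = −5.71/(-3.213) = 1.8 K.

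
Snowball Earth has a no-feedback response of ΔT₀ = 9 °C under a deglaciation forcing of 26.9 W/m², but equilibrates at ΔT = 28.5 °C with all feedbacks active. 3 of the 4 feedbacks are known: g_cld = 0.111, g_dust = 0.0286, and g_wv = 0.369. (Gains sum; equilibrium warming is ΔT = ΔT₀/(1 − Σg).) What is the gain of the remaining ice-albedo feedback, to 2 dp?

Amplification A = ΔT/ΔT₀ = 28.5/9 = 3.167.
Total gain g = 1 − 1/A = 1 − 1/3.167 = 0.6842.
Known gains sum to 0.111 + 0.0286 + 0.369 = 0.5086.
g_ice = 0.6842 − 0.5086 = 0.18.

0.18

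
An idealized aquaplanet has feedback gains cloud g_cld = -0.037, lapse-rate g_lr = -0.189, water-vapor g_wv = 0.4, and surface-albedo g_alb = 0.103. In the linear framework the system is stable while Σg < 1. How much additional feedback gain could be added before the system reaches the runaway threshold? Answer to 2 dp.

0.72

Current total gain = -0.037 − 0.189 + 0.4 + 0.103 = 0.277.
Margin to runaway = 1 − 0.277 = 0.72.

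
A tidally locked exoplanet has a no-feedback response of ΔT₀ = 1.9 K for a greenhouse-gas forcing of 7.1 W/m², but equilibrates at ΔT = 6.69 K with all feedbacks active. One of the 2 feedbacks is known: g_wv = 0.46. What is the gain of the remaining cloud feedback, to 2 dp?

0.26

Amplification A = ΔT/ΔT₀ = 6.69/1.9 = 3.521.
Total gain g = 1 − 1/A = 1 − 1/3.521 = 0.716.
The known gain is 0.46.
g_cld = 0.716 − 0.46 = 0.26.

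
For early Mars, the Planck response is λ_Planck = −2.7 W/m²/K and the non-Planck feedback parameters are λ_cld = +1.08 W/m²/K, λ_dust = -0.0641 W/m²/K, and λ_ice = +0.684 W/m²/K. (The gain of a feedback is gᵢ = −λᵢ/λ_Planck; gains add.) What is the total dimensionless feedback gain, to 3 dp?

0.630

Convert to gains: g_cld = 1.08/2.7 = 0.4; g_dust = -0.0641/2.7 = -0.02374; g_ice = 0.684/2.7 = 0.2533.
Total gain g = 0.62956.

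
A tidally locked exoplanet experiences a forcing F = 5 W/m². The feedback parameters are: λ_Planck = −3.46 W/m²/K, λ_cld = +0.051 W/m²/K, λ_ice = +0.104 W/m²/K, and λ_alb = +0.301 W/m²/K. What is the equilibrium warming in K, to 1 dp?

1.7 K

Net feedback parameter λ = (−3.46) + (+0.051) + (+0.104) + (+0.301) = -3.004 W/m²/K.
ΔT = −F/λ = −5/(-3.004) = 1.7 K.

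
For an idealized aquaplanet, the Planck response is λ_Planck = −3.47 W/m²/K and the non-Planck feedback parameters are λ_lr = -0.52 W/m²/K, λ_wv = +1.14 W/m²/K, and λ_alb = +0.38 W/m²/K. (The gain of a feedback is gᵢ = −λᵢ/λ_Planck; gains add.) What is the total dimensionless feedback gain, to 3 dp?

Convert to gains: g_lr = -0.52/3.47 = -0.1499; g_wv = 1.14/3.47 = 0.3285; g_alb = 0.38/3.47 = 0.1095.
Total gain g = 0.2881.

0.288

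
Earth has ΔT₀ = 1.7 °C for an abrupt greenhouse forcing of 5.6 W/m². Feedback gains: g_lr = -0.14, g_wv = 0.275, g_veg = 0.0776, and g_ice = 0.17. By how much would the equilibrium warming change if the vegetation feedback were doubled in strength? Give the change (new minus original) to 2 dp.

Original: g = 0.3826, ΔT = 1.7/(1−0.3826) = 2.7535 °C.
With doubled vegetation: g' = 0.4602, ΔT' = 1.7/(1−0.4602) = 3.1493 °C.
Change = 3.1493 − 2.7535 = 0.40 °C.

0.40 °C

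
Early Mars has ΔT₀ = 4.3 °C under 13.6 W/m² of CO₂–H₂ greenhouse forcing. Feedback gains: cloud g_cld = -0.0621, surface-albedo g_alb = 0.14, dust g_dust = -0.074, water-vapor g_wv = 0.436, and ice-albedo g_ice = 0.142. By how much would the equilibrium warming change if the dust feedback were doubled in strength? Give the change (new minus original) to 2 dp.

-1.55 °C

Original: g = 0.5819, ΔT = 4.3/(1−0.5819) = 10.2846 °C.
With doubled dust: g' = 0.5079, ΔT' = 4.3/(1−0.5079) = 8.7381 °C.
Change = 8.7381 − 10.2846 = -1.55 °C.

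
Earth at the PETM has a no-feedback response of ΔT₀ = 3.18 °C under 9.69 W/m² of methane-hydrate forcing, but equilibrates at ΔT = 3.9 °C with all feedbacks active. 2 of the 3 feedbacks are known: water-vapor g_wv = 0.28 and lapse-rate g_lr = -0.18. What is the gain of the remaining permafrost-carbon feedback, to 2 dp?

Amplification A = ΔT/ΔT₀ = 3.9/3.18 = 1.226.
Total gain g = 1 − 1/A = 1 − 1/1.226 = 0.1843.
Known gains sum to 0.28 − 0.18 = 0.1.
g_pf = 0.1843 − 0.1 = 0.08.

0.08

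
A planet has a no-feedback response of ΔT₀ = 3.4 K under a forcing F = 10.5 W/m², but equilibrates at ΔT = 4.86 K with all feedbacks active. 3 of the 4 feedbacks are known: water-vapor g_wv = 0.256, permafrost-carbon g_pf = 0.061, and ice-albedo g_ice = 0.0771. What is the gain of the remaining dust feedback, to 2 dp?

-0.09

Amplification A = ΔT/ΔT₀ = 4.86/3.4 = 1.429.
Total gain g = 1 − 1/A = 1 − 1/1.429 = 0.3002.
Known gains sum to 0.256 + 0.061 + 0.0771 = 0.3941.
g_dust = 0.3002 − 0.3941 = -0.09.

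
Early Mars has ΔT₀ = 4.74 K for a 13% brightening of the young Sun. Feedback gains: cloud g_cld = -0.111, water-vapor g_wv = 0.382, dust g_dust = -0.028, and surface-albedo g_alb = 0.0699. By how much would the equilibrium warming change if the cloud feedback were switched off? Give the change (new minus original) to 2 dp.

Original: g = 0.3129, ΔT = 4.74/(1−0.3129) = 6.8986 K.
Without cloud: g' = 0.4239, ΔT' = 4.74/(1−0.4239) = 8.2277 K.
Change = 8.2277 − 6.8986 = 1.33 K.

1.33 K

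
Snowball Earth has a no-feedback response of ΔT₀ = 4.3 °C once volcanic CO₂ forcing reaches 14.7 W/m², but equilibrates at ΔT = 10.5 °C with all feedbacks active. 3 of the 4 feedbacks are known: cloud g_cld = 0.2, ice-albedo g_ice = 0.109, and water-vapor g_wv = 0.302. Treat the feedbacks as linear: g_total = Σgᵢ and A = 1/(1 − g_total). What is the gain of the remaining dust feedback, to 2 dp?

-0.02

Amplification A = ΔT/ΔT₀ = 10.5/4.3 = 2.442.
Total gain g = 1 − 1/A = 1 − 1/2.442 = 0.5905.
Known gains sum to 0.2 + 0.109 + 0.302 = 0.611.
g_dust = 0.5905 − 0.611 = -0.02.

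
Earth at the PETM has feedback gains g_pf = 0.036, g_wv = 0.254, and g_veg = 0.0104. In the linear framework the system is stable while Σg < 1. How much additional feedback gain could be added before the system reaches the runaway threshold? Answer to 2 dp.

Current total gain = 0.036 + 0.254 + 0.0104 = 0.3004.
Margin to runaway = 1 − 0.3004 = 0.70.

0.70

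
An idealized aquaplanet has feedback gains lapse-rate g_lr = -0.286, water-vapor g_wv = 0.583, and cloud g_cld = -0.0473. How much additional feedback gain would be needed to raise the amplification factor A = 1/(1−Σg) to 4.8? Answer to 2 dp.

0.54

Current total gain = 0.2497.
Target gain for A = 4.8: g* = 1 − 1/4.8 = 0.7917.
Additional gain needed = 0.7917 − 0.2497 = 0.54.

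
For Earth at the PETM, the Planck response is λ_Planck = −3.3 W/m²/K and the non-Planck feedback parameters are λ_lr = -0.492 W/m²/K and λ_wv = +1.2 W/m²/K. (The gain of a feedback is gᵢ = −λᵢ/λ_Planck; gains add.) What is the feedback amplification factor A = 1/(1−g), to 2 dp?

Convert to gains: g_lr = -0.492/3.3 = -0.1491; g_wv = 1.2/3.3 = 0.3636.
Total gain g = 0.2145.
A = 1/(1 − 0.2145) = 1.27.

1.27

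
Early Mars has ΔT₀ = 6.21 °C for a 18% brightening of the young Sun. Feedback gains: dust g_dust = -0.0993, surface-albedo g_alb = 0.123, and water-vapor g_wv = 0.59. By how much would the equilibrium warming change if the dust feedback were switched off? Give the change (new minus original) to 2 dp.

Original: g = 0.6137, ΔT = 6.21/(1−0.6137) = 16.0756 °C.
Without dust: g' = 0.713, ΔT' = 6.21/(1−0.713) = 21.6376 °C.
Change = 21.6376 − 16.0756 = 5.56 °C.

5.56 °C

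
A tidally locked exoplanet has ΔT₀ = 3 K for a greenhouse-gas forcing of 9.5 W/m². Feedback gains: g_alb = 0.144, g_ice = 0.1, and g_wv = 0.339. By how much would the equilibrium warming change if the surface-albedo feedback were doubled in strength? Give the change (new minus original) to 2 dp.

Original: g = 0.583, ΔT = 3/(1−0.583) = 7.1942 K.
With doubled surface-albedo: g' = 0.727, ΔT' = 3/(1−0.727) = 10.9890 K.
Change = 10.9890 − 7.1942 = 3.79 K.

3.79 K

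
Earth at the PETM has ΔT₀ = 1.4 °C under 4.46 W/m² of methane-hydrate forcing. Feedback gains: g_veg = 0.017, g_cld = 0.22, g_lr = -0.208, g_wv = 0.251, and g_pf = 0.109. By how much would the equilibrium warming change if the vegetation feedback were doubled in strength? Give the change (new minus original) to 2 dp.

Original: g = 0.389, ΔT = 1.4/(1−0.389) = 2.2913 °C.
With doubled vegetation: g' = 0.406, ΔT' = 1.4/(1−0.406) = 2.3569 °C.
Change = 2.3569 − 2.2913 = 0.07 °C.

0.07 °C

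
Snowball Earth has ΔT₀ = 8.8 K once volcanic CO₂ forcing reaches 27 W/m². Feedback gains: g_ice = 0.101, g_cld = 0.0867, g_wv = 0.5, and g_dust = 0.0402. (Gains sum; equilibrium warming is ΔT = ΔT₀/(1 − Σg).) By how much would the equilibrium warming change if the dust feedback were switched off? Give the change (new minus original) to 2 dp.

-4.16 K

Original: g = 0.7279, ΔT = 8.8/(1−0.7279) = 32.3411 K.
Without dust: g' = 0.6877, ΔT' = 8.8/(1−0.6877) = 28.1780 K.
Change = 28.1780 − 32.3411 = -4.16 K.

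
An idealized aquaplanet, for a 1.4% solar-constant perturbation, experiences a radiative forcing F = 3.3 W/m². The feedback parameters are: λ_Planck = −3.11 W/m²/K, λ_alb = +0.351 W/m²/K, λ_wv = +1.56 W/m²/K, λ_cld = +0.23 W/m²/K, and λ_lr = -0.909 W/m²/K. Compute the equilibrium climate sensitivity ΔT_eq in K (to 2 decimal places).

1.76 K

Net feedback parameter λ = (−3.11) + (+0.351) + (+1.56) + (+0.23) + (-0.909) = -1.878 W/m²/K.
ΔT = −F/λ = −3.3/(-1.878) = 1.76 K.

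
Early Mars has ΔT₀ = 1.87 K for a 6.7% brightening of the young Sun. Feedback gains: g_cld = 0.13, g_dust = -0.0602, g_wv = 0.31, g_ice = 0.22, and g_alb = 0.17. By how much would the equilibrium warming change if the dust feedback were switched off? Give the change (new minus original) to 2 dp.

Original: g = 0.7698, ΔT = 1.87/(1−0.7698) = 8.1234 K.
Without dust: g' = 0.83, ΔT' = 1.87/(1−0.83) = 11.0000 K.
Change = 11.0000 − 8.1234 = 2.88 K.

2.88 K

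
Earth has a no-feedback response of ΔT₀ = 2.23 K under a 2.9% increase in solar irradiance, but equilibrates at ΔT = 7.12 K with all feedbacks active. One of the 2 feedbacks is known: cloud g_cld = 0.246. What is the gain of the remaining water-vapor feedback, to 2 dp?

Amplification A = ΔT/ΔT₀ = 7.12/2.23 = 3.193.
Total gain g = 1 − 1/A = 1 − 1/3.193 = 0.6868.
The known gain is 0.246.
g_wv = 0.6868 − 0.246 = 0.44.

0.44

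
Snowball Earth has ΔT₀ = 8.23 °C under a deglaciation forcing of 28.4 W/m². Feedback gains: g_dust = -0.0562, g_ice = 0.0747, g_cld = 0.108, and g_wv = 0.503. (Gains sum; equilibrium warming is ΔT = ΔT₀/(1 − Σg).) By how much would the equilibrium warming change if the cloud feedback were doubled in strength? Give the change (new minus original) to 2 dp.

Original: g = 0.6295, ΔT = 8.23/(1−0.6295) = 22.2132 °C.
With doubled cloud: g' = 0.7375, ΔT' = 8.23/(1−0.7375) = 31.3524 °C.
Change = 31.3524 − 22.2132 = 9.14 °C.

9.14 °C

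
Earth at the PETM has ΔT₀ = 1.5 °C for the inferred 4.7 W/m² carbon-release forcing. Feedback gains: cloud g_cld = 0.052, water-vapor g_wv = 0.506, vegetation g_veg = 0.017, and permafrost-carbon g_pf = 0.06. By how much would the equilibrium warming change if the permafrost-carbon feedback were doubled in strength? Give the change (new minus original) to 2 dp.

0.81 °C

Original: g = 0.635, ΔT = 1.5/(1−0.635) = 4.1096 °C.
With doubled permafrost-carbon: g' = 0.695, ΔT' = 1.5/(1−0.695) = 4.9180 °C.
Change = 4.9180 − 4.1096 = 0.81 °C.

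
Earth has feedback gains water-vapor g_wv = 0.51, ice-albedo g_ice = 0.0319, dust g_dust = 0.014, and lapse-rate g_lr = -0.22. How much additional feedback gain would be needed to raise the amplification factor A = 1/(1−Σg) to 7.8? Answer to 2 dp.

0.54

Current total gain = 0.3359.
Target gain for A = 7.8: g* = 1 − 1/7.8 = 0.8718.
Additional gain needed = 0.8718 − 0.3359 = 0.54.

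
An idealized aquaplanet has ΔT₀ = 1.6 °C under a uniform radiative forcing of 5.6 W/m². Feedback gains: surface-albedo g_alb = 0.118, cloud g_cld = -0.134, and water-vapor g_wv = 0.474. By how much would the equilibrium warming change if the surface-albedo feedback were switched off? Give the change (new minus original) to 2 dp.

-0.53 °C

Original: g = 0.458, ΔT = 1.6/(1−0.458) = 2.9520 °C.
Without surface-albedo: g' = 0.34, ΔT' = 1.6/(1−0.34) = 2.4242 °C.
Change = 2.4242 − 2.9520 = -0.53 °C.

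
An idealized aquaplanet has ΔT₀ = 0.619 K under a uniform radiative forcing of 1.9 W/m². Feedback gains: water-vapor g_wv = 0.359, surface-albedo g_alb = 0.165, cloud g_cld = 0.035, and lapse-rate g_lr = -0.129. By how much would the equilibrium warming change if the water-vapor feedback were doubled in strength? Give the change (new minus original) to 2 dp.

1.85 K

Original: g = 0.43, ΔT = 0.619/(1−0.43) = 1.0860 K.
With doubled water-vapor: g' = 0.789, ΔT' = 0.619/(1−0.789) = 2.9336 K.
Change = 2.9336 − 1.0860 = 1.85 K.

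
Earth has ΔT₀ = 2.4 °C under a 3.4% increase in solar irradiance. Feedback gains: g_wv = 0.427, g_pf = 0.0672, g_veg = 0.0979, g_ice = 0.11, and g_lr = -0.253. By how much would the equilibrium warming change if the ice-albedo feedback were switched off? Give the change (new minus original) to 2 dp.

-0.73 °C

Original: g = 0.4491, ΔT = 2.4/(1−0.4491) = 4.3565 °C.
Without ice-albedo: g' = 0.3391, ΔT' = 2.4/(1−0.3391) = 3.6314 °C.
Change = 3.6314 − 4.3565 = -0.73 °C.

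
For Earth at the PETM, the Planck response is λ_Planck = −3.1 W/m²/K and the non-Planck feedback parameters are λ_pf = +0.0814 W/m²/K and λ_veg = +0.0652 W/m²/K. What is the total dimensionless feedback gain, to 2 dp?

Convert to gains: g_pf = 0.0814/3.1 = 0.02626; g_veg = 0.0652/3.1 = 0.02103.
Total gain g = 0.04729.

0.05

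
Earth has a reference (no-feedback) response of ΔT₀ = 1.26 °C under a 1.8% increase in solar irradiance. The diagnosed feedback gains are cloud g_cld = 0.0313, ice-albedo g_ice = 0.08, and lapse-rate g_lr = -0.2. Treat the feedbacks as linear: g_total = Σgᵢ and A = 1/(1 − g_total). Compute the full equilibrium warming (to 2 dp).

1.16 °C

Total gain g = 0.0313 + 0.08 − 0.2 = -0.0887.
Amplification A = 1/(1 + 0.0887) = 0.9185.
ΔT = 1.26 × 0.9185 = 1.16 °C.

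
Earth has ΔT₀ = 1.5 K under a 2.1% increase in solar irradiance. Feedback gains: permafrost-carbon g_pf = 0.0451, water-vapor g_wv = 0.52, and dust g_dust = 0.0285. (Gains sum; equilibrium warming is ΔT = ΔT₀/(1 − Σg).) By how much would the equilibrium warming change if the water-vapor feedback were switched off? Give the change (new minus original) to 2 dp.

-2.07 K

Original: g = 0.5936, ΔT = 1.5/(1−0.5936) = 3.6909 K.
Without water-vapor: g' = 0.0736, ΔT' = 1.5/(1−0.0736) = 1.6192 K.
Change = 1.6192 − 3.6909 = -2.07 K.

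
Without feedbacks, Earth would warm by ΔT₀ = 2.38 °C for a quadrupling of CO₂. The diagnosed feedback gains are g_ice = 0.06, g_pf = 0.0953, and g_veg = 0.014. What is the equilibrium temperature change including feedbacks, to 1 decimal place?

2.9 °C

Total gain g = 0.06 + 0.0953 + 0.014 = 0.1693.
Amplification A = 1/(1 − 0.1693) = 1.204.
ΔT = 2.38 × 1.204 = 2.9 °C.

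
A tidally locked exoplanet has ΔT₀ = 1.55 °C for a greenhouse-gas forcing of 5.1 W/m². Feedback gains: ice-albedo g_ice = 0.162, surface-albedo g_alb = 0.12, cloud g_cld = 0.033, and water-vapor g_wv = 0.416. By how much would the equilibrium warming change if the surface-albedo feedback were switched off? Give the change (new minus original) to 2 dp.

Original: g = 0.731, ΔT = 1.55/(1−0.731) = 5.7621 °C.
Without surface-albedo: g' = 0.611, ΔT' = 1.55/(1−0.611) = 3.9846 °C.
Change = 3.9846 − 5.7621 = -1.78 °C.

-1.78 °C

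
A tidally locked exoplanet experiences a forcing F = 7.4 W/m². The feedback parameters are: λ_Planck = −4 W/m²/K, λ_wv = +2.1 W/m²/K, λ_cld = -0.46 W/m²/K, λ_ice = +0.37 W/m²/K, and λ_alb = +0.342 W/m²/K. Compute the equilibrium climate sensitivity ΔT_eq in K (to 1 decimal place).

4.5 K

Net feedback parameter λ = (−4) + (+2.1) + (-0.46) + (+0.37) + (+0.342) = -1.648 W/m²/K.
ΔT = −F/λ = −7.4/(-1.648) = 4.5 K.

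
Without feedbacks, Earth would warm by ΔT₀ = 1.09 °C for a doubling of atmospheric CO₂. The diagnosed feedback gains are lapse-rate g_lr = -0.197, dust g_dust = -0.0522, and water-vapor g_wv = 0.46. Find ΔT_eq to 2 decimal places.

1.38 °C

Total gain g = -0.197 − 0.0522 + 0.46 = 0.2108.
Amplification A = 1/(1 − 0.2108) = 1.267.
ΔT = 1.09 × 1.267 = 1.38 °C.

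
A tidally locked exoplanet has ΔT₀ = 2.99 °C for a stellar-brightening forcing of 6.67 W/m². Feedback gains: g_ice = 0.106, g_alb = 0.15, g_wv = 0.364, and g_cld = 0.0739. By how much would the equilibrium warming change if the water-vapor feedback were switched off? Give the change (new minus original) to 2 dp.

-5.31 °C

Original: g = 0.6939, ΔT = 2.99/(1−0.6939) = 9.7680 °C.
Without water-vapor: g' = 0.3299, ΔT' = 2.99/(1−0.3299) = 4.4620 °C.
Change = 4.4620 − 9.7680 = -5.31 °C.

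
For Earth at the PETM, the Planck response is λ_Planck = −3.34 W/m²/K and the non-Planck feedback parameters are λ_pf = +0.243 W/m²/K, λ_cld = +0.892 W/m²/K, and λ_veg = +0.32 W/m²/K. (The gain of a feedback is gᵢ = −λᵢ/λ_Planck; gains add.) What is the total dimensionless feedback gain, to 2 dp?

0.44

Convert to gains: g_pf = 0.243/3.34 = 0.07275; g_cld = 0.892/3.34 = 0.2671; g_veg = 0.32/3.34 = 0.09581.
Total gain g = 0.43566.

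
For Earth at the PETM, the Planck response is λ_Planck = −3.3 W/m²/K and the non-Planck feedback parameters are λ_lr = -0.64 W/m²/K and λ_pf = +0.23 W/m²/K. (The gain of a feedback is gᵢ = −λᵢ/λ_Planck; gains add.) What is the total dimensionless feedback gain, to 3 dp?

-0.124

Convert to gains: g_lr = -0.64/3.3 = -0.1939; g_pf = 0.23/3.3 = 0.0697.
Total gain g = -0.1242.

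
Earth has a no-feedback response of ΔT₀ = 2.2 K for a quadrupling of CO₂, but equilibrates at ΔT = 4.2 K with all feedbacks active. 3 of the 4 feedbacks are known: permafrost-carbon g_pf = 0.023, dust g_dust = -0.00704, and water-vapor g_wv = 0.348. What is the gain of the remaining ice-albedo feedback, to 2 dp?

0.11

Amplification A = ΔT/ΔT₀ = 4.2/2.2 = 1.909.
Total gain g = 1 − 1/A = 1 − 1/1.909 = 0.4762.
Known gains sum to 0.023 − 0.00704 + 0.348 = 0.36396.
g_ice = 0.4762 − 0.36396 = 0.11.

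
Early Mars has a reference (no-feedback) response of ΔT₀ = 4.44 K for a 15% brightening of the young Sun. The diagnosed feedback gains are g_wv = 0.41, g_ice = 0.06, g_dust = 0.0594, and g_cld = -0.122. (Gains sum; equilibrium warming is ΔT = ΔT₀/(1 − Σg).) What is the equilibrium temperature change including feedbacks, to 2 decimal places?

Total gain g = 0.41 + 0.06 + 0.0594 − 0.122 = 0.4074.
Amplification A = 1/(1 − 0.4074) = 1.687.
ΔT = 4.44 × 1.687 = 7.49 K.

7.49 K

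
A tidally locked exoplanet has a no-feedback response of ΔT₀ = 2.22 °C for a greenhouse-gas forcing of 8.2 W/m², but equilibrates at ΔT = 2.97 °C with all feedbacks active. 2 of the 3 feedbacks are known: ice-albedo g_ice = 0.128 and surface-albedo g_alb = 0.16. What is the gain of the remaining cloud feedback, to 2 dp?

Amplification A = ΔT/ΔT₀ = 2.97/2.22 = 1.338.
Total gain g = 1 − 1/A = 1 − 1/1.338 = 0.2526.
Known gains sum to 0.128 + 0.16 = 0.288.
g_cld = 0.2526 − 0.288 = -0.04.

-0.04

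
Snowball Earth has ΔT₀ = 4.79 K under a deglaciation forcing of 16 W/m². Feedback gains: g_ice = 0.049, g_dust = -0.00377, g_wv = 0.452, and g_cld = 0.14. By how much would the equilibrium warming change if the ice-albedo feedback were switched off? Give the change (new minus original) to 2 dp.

-1.57 K

Original: g = 0.63723, ΔT = 4.79/(1−0.63723) = 13.2040 K.
Without ice-albedo: g' = 0.58823, ΔT' = 4.79/(1−0.58823) = 11.6327 K.
Change = 11.6327 − 13.2040 = -1.57 K.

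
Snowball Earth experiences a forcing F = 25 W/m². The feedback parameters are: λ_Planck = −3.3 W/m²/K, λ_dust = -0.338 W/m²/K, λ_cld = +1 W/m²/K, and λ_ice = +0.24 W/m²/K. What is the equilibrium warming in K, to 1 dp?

Net feedback parameter λ = (−3.3) + (-0.338) + (+1) + (+0.24) = -2.398 W/m²/K.
ΔT = −F/λ = −25/(-2.398) = 10.4 K.

10.4 K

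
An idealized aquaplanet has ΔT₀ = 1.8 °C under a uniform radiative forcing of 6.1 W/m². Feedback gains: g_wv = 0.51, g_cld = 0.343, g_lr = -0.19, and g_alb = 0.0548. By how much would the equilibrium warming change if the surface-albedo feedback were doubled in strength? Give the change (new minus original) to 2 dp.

1.54 °C

Original: g = 0.7178, ΔT = 1.8/(1−0.7178) = 6.3785 °C.
With doubled surface-albedo: g' = 0.7726, ΔT' = 1.8/(1−0.7726) = 7.9156 °C.
Change = 7.9156 − 6.3785 = 1.54 °C.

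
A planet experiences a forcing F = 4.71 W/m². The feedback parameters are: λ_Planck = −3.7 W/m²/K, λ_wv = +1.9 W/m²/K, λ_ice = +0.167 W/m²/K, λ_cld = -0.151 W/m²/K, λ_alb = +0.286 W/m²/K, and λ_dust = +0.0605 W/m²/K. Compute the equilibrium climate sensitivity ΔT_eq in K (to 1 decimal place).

3.3 K

Net feedback parameter λ = (−3.7) + (+1.9) + (+0.167) + (-0.151) + (+0.286) + (+0.0605) = -1.4375 W/m²/K.
ΔT = −F/λ = −4.71/(-1.4375) = 3.3 K.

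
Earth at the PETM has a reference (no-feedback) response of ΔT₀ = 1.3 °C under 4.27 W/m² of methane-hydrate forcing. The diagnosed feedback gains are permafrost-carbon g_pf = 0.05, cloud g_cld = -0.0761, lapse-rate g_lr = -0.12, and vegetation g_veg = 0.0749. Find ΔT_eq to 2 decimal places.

Total gain g = 0.05 − 0.0761 − 0.12 + 0.0749 = -0.0712.
Amplification A = 1/(1 + 0.0712) = 0.9335.
ΔT = 1.3 × 0.9335 = 1.21 °C.

1.21 °C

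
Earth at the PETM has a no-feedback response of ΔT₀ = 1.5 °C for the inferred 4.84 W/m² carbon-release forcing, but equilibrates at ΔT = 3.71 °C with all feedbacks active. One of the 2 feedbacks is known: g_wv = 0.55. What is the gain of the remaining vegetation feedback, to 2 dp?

Amplification A = ΔT/ΔT₀ = 3.71/1.5 = 2.473.
Total gain g = 1 − 1/A = 1 − 1/2.473 = 0.5956.
The known gain is 0.55.
g_veg = 0.5956 − 0.55 = 0.05.

0.05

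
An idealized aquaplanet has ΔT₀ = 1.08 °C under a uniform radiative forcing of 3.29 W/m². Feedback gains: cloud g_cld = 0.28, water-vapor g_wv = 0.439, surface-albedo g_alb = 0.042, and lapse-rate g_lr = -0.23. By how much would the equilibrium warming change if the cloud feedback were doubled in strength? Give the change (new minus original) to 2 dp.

3.41 °C

Original: g = 0.531, ΔT = 1.08/(1−0.531) = 2.3028 °C.
With doubled cloud: g' = 0.811, ΔT' = 1.08/(1−0.811) = 5.7143 °C.
Change = 5.7143 − 2.3028 = 3.41 °C.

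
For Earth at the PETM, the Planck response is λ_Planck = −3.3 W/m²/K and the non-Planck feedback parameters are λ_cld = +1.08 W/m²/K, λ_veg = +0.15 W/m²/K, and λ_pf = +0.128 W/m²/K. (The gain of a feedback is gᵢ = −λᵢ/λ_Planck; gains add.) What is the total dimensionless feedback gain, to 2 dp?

0.41

Convert to gains: g_cld = 1.08/3.3 = 0.3273; g_veg = 0.15/3.3 = 0.04545; g_pf = 0.128/3.3 = 0.03879.
Total gain g = 0.41154.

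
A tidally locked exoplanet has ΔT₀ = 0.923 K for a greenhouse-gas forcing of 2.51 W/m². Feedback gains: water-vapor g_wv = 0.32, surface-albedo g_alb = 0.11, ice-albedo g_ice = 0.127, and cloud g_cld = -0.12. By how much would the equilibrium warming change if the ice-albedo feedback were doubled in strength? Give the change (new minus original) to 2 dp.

Original: g = 0.437, ΔT = 0.923/(1−0.437) = 1.6394 K.
With doubled ice-albedo: g' = 0.564, ΔT' = 0.923/(1−0.564) = 2.1170 K.
Change = 2.1170 − 1.6394 = 0.48 K.

0.48 K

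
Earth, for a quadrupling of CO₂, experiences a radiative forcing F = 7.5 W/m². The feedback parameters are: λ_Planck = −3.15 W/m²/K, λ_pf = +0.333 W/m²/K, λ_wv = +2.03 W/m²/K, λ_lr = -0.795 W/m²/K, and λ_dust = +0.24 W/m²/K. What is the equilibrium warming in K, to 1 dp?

5.6 K

Net feedback parameter λ = (−3.15) + (+0.333) + (+2.03) + (-0.795) + (+0.24) = -1.342 W/m²/K.
ΔT = −F/λ = −7.5/(-1.342) = 5.6 K.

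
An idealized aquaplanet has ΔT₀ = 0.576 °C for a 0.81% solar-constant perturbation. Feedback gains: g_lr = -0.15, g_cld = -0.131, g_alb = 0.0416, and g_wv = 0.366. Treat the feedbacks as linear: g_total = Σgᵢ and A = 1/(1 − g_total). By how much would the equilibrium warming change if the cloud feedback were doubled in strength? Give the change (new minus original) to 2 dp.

Original: g = 0.1266, ΔT = 0.576/(1−0.1266) = 0.6595 °C.
With doubled cloud: g' = -0.0044, ΔT' = 0.576/(1+0.0044) = 0.5735 °C.
Change = 0.5735 − 0.6595 = -0.09 °C.

-0.09 °C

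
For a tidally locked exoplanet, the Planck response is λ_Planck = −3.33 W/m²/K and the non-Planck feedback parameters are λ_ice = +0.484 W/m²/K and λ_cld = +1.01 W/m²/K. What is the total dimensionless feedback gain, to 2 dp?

Convert to gains: g_ice = 0.484/3.33 = 0.1453; g_cld = 1.01/3.33 = 0.3033.
Total gain g = 0.4486.

0.45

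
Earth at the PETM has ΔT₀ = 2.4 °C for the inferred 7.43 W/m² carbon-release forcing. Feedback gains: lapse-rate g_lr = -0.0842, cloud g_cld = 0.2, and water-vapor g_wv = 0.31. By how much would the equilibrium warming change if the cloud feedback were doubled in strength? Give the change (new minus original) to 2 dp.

2.23 °C

Original: g = 0.4258, ΔT = 2.4/(1−0.4258) = 4.1797 °C.
With doubled cloud: g' = 0.6258, ΔT' = 2.4/(1−0.6258) = 6.4137 °C.
Change = 6.4137 − 4.1797 = 2.23 °C.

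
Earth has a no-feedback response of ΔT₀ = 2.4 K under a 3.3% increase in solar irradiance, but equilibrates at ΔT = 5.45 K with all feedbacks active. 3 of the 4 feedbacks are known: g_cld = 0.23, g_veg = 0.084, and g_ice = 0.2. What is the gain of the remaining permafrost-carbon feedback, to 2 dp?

Amplification A = ΔT/ΔT₀ = 5.45/2.4 = 2.271.
Total gain g = 1 − 1/A = 1 − 1/2.271 = 0.5597.
Known gains sum to 0.23 + 0.084 + 0.2 = 0.514.
g_pf = 0.5597 − 0.514 = 0.05.

0.05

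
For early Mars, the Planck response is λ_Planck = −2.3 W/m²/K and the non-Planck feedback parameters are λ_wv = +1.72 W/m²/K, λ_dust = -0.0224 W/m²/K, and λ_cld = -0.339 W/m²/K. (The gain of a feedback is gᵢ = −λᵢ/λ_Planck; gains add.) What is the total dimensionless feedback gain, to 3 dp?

0.591

Convert to gains: g_wv = 1.72/2.3 = 0.7478; g_dust = -0.0224/2.3 = -0.009739; g_cld = -0.339/2.3 = -0.1474.
Total gain g = 0.590661.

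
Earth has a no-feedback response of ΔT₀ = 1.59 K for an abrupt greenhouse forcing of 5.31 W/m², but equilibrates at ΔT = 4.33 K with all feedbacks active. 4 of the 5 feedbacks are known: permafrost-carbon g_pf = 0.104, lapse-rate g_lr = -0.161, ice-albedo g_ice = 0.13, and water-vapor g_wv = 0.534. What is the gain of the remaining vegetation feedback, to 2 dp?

Amplification A = ΔT/ΔT₀ = 4.33/1.59 = 2.723.
Total gain g = 1 − 1/A = 1 − 1/2.723 = 0.6328.
Known gains sum to 0.104 − 0.161 + 0.13 + 0.534 = 0.607.
g_veg = 0.6328 − 0.607 = 0.03.

0.03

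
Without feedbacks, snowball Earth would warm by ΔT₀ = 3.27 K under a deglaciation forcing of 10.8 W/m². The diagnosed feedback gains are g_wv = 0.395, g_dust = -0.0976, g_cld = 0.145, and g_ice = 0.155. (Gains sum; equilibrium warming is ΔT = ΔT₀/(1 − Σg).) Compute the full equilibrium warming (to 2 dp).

8.12 K

Total gain g = 0.395 − 0.0976 + 0.145 + 0.155 = 0.5974.
Amplification A = 1/(1 − 0.5974) = 2.484.
ΔT = 3.27 × 2.484 = 8.12 K.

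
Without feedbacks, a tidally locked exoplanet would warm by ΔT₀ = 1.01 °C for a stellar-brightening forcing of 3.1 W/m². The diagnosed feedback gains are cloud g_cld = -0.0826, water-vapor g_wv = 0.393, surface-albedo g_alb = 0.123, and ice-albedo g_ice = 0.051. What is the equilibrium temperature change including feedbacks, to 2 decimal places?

Total gain g = -0.0826 + 0.393 + 0.123 + 0.051 = 0.4844.
Amplification A = 1/(1 − 0.4844) = 1.939.
ΔT = 1.01 × 1.939 = 1.96 °C.

1.96 °C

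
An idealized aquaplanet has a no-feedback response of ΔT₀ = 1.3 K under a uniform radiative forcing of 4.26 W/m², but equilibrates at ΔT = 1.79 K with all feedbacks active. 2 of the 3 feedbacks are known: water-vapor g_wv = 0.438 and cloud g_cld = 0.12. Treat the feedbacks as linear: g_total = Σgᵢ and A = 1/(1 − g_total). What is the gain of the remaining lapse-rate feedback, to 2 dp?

-0.28

Amplification A = ΔT/ΔT₀ = 1.79/1.3 = 1.377.
Total gain g = 1 − 1/A = 1 − 1/1.377 = 0.2738.
Known gains sum to 0.438 + 0.12 = 0.558.
g_lr = 0.2738 − 0.558 = -0.28.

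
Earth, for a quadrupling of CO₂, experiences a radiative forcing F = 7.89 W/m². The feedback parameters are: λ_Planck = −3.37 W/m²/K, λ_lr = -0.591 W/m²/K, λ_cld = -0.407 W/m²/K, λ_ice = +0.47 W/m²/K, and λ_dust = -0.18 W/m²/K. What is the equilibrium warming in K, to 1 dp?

1.9 K

Net feedback parameter λ = (−3.37) + (-0.591) + (-0.407) + (+0.47) + (-0.18) = -4.078 W/m²/K.
ΔT = −F/λ = −7.89/(-4.078) = 1.9 K.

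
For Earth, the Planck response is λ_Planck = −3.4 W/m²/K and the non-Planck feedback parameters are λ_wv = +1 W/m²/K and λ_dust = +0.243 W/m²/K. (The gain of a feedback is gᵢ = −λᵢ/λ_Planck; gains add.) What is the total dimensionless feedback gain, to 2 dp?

Convert to gains: g_wv = 1/3.4 = 0.2941; g_dust = 0.243/3.4 = 0.07147.
Total gain g = 0.36557.

0.37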